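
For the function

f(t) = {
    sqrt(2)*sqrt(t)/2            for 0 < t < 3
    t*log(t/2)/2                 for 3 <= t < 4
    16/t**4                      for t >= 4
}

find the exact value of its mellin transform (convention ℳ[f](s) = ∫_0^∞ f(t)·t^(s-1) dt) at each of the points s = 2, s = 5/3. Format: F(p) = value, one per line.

F(2) = -9*log(3)/2 - 14/9 + 9*sqrt(6)/5 + 91*log(2)/6
F(5/3) = -57*2**(1/3)/28 + 81*3**(2/3)/128 + 27*sqrt(2)*3**(1/6)/13 + log(2**(27*3**(2/3)/16 + 6*2**(1/3))/3**(27*3**(2/3)/16))

reversing the common scale on t: sqrt(t) on [0, 3/2); t*log(t) on [3/2, 2); t**(-4) on [2, ∞)
summing 3 kernel integrals split by 3, 4 yields ℳ[f](s)
[0, 3) adds the kernel integral of sqrt(2)*sqrt(t)/2
on [3, 4): add ∫ t*log(t/2)/2·t^(s-1) dt
over [4, ∞), the kernel integral of 16/t**4 enters the sum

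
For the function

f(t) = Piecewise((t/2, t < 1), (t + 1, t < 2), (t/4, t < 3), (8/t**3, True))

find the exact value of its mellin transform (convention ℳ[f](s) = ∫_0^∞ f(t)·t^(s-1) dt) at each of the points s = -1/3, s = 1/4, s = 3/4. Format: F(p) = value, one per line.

F(-1/3) = -3*2**(2/3)/8 + 437*3**(2/3)/1080 + 9/4
F(1/4) = -22/5 + 1051*3**(1/4)/1485 + 26*2**(1/4)/5
F(3/4) = -34/21 + 953*3**(3/4)/1701 + 46*2**(3/4)/21

undo the common scale on t: t on [0, 1/2); 2*t + 1 on [1/2, 1); t/2 on [1, 3/2); …
decompose at 1, 2, 3; ℳ[f](s) sums the 4 pieces' integrals
the [0, 1) slice contributes ∫ t/2·t^(s-1) dt
segment 1 to 2 holds (t + 1); add its integral
[2, 3) adds the kernel integral of t/4
segment [3, ∞) carries 8/t**3; integrate it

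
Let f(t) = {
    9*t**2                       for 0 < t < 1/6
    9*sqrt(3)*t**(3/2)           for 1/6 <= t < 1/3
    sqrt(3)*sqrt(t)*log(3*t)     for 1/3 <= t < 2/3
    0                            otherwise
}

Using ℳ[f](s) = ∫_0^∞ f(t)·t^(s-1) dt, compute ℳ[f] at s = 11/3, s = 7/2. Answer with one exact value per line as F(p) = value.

strip the common scale on t: t**2 on [0, 1/2); 3*t**(3/2) on [1/2, 1); sqrt(t)*log(t) on [1, 2)
back out the shared t-power: t**(3/2) on [0, 1/2); 3*t on [1/2, 1); log(t) on [1, 2)
split f at 1/6, 1/3: ℳ[f](s) collects 3 kernel integrals
over [0, 1/6), the kernel integral of 9*t**2 enters the sum
over [1/6, 1/3), the kernel integral of 9*sqrt(3)*t**(3/2) enters the sum
∫ sqrt(3)*sqrt(t)*log(3*t)·t^(s-1) over [1/3, 2/3)

F(11/3) = 2**(5/6)*3**(1/3)*(-6475776*2**(1/3) - 127500 + 19375*sqrt(2) + 4484736*2**(1/6) + 26982400*2**(1/3)*log(2))/1138320000
F(7/2) = sqrt(3)*(-627 + 5*sqrt(2) + 7040*log(2))/142560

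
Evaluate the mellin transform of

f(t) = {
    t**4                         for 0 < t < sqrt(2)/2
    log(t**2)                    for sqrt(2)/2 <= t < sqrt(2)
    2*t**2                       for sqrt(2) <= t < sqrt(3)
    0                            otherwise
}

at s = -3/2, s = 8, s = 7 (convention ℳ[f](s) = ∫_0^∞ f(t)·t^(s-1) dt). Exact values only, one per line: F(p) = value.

F(-3/2) = 2**(3/4)*(-200*sqrt(2) - log(2**(15*sqrt(2) + 60)) + 89 + 180*6**(1/4))/90
F(8) = 257*log(2)/128 + 320281/7680
F(7) = sqrt(2)*(-1204015 + 357588*log(2) + 2794176*sqrt(6))/310464

strip the power substitution: t**2 on [0, 1/2); log(t) on [1/2, 2); 2*t on [2, 3)
linearity at sqrt(2)/2, sqrt(2) turns ℳ[f](s) into 3 summed integrals
the [0, sqrt(2)/2) slice contributes ∫ t**4·t^(s-1) dt
for t in [sqrt(2)/2, sqrt(2)): the term is ∫ log(t**2)·t^(s-1)
the [sqrt(2), sqrt(3)) slice contributes ∫ 2*t**2·t^(s-1) dt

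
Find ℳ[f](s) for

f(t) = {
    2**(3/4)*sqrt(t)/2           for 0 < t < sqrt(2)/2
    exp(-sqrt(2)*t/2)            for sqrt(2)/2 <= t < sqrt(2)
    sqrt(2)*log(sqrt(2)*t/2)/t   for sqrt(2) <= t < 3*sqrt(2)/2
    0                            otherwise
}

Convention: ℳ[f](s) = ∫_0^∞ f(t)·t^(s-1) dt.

(sqrt(2)/2)**s*(3*2**s*(2*s + 1)*(s**2 - 2*s + 1)*uppergamma(s, 1/2) - 3*2**s*(2*s + 1)*(s**2 - 2*s + 1)*uppergamma(s, 1) + 3*2**s*(2*s + 1) + 3**s*s*(2*s + 1)*(-2*log(2) + 2*log(3)) - 2*3**s*(2*s + 1) + 3**s*(2*s + 1)*(-2*log(3) + 2*log(2)) + 3*sqrt(2)*(s**2 - 2*s + 1))/(3*(2*s + 1)*(s**2 - 2*s + 1))
  Re(s) > -1/2

invert the power substitution to get 2**(3/4)*t**(1/4)/2 on [0, 1/2); exp(-sqrt(2)*sqrt(t)/2) on [1/2, 2); sqrt(2)*log(sqrt(2)*sqrt(t)/2)/sqrt(t) on [2, 9/2)
the common scale on t comes off first: t**(1/4) on [0, 1/4); exp(-sqrt(t)) on [1/4, 1); log(sqrt(t))/sqrt(t) on [1, 9/4)
back out the power substitution: sqrt(t) on [0, 1/2); exp(-t) on [1/2, 1); log(t)/t on [1, 3/2)
cuts at sqrt(2)/2, sqrt(2): linearity sums the 3 kernel integrals
for t in [0, sqrt(2)/2): the term is ∫ 2**(3/4)*sqrt(t)/2·t^(s-1)
segment [sqrt(2)/2, sqrt(2)) carries exp(-sqrt(2)*t/2); integrate it
piece [sqrt(2), 3*sqrt(2)/2): integrate sqrt(2)*log(sqrt(2)*t/2)/t against the kernel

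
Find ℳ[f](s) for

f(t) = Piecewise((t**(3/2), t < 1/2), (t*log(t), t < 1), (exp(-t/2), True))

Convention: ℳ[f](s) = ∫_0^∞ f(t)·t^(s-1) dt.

(2*2**(2*s)*(2*s + 3)*(s**2 + 2*s + 1)*uppergamma(s, 1/2) - 2*2**s*(2*s + 3) + s*(2*s + 3)*log(2) + 2*s + (2*s + 3)*log(2) + sqrt(2)*(s**2 + 2*s + 1) + 3)/(2*2**s*(2*s + 3)*(s**2 + 2*s + 1))
  Re(s) > -3/2

decompose at 1/2, 1; ℳ[f](s) sums the 3 pieces' integrals
piece [0, 1/2): integrate t**(3/2) against the kernel
piece [1/2, 1): integrate t*log(t) against the kernel
on [1, ∞) integrate f = exp(-t/2) against the kernel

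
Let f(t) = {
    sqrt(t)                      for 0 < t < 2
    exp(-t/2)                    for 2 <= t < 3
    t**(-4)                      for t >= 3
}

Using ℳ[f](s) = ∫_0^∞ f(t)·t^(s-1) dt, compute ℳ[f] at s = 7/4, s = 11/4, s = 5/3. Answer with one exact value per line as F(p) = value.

treat the 3 regions marked off by 2, 3 separately and sum
∫ over [0, 2) of sqrt(t)·t^(s-1) joins the sum
over [2, 3), the kernel integral of exp(-t/2) enters the sum
segment 3 to ∞ holds t**(-4); add its integral

F(7/4) = -2*2**(3/4)*uppergamma(7/4, 3/2) + 4*3**(3/4)/243 + 2*2**(3/4)*uppergamma(7/4, 1) + 16*2**(1/4)/9
F(11/4) = -4*2**(3/4)*uppergamma(11/4, 3/2) + 4*3**(3/4)/45 + 32*2**(1/4)/13 + 4*2**(3/4)*uppergamma(11/4, 1)
F(5/3) = -2*2**(2/3)*uppergamma(5/3, 3/2) + 3**(2/3)/63 + 2*2**(2/3)*uppergamma(5/3, 1) + 24*2**(1/6)/13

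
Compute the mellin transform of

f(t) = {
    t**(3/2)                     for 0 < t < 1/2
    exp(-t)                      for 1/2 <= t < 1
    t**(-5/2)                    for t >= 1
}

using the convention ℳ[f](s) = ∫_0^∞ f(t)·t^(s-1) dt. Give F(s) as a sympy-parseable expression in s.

(2*2**s*(2*s - 5)*(2*s + 3)*uppergamma(s, 1/2) - 2*2**s*(2*s - 5)*(2*s + 3)*uppergamma(s, 1) - 4*2**s*(2*s + 3) + sqrt(2)*(2*s - 5))/(2*2**s*(2*s - 5)*(2*s + 3))
  -3/2 < Re(s) < 5/2

integrate the 3 segments split at 1/2, 1, then add the results
on [0, 1/2) integrate f = t**(3/2) against the kernel
on [1/2, 1): add ∫ exp(-t)·t^(s-1) dt
on [1, ∞) integrate f = t**(-5/2) against the kernel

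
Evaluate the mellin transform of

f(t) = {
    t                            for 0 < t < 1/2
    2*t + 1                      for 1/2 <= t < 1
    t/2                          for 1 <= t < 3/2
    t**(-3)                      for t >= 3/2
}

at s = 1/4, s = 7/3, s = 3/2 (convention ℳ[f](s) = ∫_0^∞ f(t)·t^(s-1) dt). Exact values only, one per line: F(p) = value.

summing 4 kernel integrals split by 1/2, 1, 3/2 yields ℳ[f](s)
∫ t·t^(s-1) over [0, 1/2)
∫ (2*t + 1)·t^(s-1) over [1/2, 1)
∫ over [1, 3/2) of t/2·t^(s-1) joins the sum
piece [3/2, ∞): integrate t**(-3) against the kernel

F(1/4) = 2**(3/4)*(-6534 + 1051*3**(1/4) + 7722*2**(1/4))/2970
F(7/3) = 2**(2/3)*(-162 + 984*2**(1/3) + 1687*3**(1/3))/2240
F(3/2) = -13*sqrt(2)/60 + 403*sqrt(6)/1080 + 19/15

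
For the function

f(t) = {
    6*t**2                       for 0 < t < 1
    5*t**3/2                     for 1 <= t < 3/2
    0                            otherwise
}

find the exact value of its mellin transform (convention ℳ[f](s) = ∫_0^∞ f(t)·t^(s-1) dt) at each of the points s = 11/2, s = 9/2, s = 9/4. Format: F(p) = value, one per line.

the 2 pieces separated at 1 each add one integral
∫ 6*t**2·t^(s-1) over [0, 1)
segment 1 to 3/2 holds 5*t**3/2; add its integral

F(11/2) = 43/85 + 32805*sqrt(6)/8704
F(9/2) = 23/39 + 729*sqrt(6)/256
F(9/4) = 334/357 + 405*2**(3/4)*3**(1/4)/224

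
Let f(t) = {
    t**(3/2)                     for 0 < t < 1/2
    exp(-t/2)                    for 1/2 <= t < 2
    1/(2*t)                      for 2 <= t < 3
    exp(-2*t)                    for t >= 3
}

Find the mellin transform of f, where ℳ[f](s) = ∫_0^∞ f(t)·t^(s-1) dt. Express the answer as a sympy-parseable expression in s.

(12*24**s*(s - 1)*(2*s + 3)*uppergamma(s, 1/4) - 12*24**s*(s - 1)*(2*s + 3)*uppergamma(s, 1) - 3*24**s*(2*s + 3) + 2*36**s*(2*s + 3) + 12*6**s*(s - 1)*(2*s + 3)*uppergamma(s, 6) + 6*sqrt(2)*6**s*(s - 1))/(12*12**s*(s - 1)*(2*s + 3))
  Re(s) > -3/2

treat the 4 regions marked off by 1/2, 2, 3 separately and sum
the [0, 1/2) slice contributes ∫ t**(3/2)·t^(s-1) dt
for t in [1/2, 2): the term is ∫ exp(-t/2)·t^(s-1)
[2, 3) adds the kernel integral of 1/(2*t)
on [3, ∞): add ∫ exp(-2*t)·t^(s-1) dt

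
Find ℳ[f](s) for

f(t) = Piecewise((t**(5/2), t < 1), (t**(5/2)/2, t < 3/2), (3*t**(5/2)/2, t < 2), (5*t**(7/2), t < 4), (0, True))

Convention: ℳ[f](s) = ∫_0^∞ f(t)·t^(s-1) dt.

linearity at 1, 3/2, 2 turns ℳ[f](s) into 4 summed integrals
between 0 and 1 the integrand is t**(5/2)·t^(s-1)
piece [1, 3/2): integrate t**(5/2)/2 against the kernel
the [3/2, 2) slice contributes ∫ 3*t**(5/2)/2·t^(s-1) dt
[2, 4) adds the kernel integral of 5*t**(7/2)

(3*2**(s + 5/2)*(2*s + 7) - 10*2**(s + 7/2)*(2*s + 5) - 2*(3/2)**(s + 5/2)*(2*s + 7) + 10*4**(s + 7/2)*(2*s + 5) + 2*s + 7)/((2*s + 5)*(2*s + 7))
  Re(s) > -5/2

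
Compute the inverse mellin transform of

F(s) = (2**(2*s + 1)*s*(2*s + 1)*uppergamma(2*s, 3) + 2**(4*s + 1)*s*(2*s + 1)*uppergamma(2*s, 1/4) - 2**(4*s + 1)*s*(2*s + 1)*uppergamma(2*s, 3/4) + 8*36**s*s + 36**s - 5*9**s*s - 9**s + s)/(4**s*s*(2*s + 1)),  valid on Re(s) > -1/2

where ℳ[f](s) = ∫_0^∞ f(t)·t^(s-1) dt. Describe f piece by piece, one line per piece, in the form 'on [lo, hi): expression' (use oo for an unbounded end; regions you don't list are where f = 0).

on [0, 1/4): sqrt(t)
on [1/4, 9/4): exp(-sqrt(t)/2)
on [9/4, 9): sqrt(t) + 1
on [9, oo): exp(-sqrt(t))

remove the power substitution first: t on [0, 1/2); exp(-t/2) on [1/2, 3/2); t + 1 on [3/2, 3); …
slice at 1/4, 9/4, 9, transform all 4 pieces, and sum them
on [0, 1/4) integrate f = sqrt(t) against the kernel
piece [1/4, 9/4): integrate exp(-sqrt(t)/2) against the kernel
[9/4, 9) adds the kernel integral of (sqrt(t) + 1)
over [9, ∞), the kernel integral of exp(-sqrt(t)) enters the sum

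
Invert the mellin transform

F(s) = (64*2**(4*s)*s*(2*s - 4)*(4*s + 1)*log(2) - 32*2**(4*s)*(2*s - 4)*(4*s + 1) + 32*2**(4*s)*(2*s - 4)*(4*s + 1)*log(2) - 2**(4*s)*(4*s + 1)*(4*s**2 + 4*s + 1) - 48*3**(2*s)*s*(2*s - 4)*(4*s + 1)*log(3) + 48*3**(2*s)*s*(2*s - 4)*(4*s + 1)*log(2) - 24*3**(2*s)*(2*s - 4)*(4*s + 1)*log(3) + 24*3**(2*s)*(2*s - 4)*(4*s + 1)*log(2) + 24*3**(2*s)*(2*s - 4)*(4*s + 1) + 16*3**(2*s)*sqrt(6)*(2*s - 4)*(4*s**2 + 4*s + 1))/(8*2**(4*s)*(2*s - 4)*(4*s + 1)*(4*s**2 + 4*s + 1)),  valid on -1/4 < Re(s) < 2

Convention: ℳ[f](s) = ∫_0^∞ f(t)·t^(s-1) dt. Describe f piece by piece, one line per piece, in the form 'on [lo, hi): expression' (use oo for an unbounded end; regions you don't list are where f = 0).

reversing the power substitution: sqrt(2)*sqrt(t) on [0, 3/4); 2*t*log(2*t) on [3/4, 1); 1/(16*t**4) on [1, ∞)
reversing the common scale on t: sqrt(t) on [0, 3/2); t*log(t) on [3/2, 2); t**(-4) on [2, ∞)
f breaks at 9/16, 1 into 3 integrals to sum
piece [0, 9/16): integrate sqrt(2)*t**(1/4) against the kernel
between 9/16 and 1 the integrand is 2*sqrt(t)*log(2*sqrt(t))·t^(s-1)
[1, ∞) adds the kernel integral of 1/(16*t**2)

on [0, 9/16): sqrt(2)*t**(1/4)
on [9/16, 1): 2*sqrt(t)*log(2*sqrt(t))
on [1, oo): 1/(16*t**2)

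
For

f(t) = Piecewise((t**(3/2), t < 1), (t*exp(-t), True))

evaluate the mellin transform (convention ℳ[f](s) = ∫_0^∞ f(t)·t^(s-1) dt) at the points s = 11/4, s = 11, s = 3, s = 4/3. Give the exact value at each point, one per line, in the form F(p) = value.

undo the shared t-power: sqrt(t) on [0, 1); exp(-t) on [1, ∞)
cuts at 1: linearity sums the 2 kernel integrals
over [0, 1), the kernel integral of t**(3/2) enters the sum
piece [1, ∞): integrate t*exp(-t) against the kernel

F(11/4) = 4/17 + uppergamma(15/4, 1)
F(11) = 2/25 + 108505112*exp(-1)
F(3) = 2/9 + 16*exp(-1)
F(4/3) = 6/17 + uppergamma(7/3, 1)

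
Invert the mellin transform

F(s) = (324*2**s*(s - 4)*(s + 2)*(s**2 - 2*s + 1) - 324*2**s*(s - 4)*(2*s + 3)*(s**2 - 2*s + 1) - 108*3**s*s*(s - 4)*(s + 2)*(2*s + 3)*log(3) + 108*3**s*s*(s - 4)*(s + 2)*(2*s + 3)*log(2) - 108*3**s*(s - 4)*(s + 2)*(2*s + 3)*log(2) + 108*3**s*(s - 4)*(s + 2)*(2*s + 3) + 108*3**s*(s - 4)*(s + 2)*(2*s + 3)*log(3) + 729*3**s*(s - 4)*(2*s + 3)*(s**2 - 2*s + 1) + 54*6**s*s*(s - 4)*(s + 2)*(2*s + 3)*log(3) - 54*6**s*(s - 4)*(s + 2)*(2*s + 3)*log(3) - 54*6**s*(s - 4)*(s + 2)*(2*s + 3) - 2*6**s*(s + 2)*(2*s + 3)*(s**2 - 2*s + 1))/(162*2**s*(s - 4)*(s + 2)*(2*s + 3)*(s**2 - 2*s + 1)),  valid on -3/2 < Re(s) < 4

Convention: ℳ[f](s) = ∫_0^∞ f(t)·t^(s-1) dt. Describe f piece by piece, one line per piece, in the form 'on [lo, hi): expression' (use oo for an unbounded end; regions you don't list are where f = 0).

summing 4 kernel integrals split by 1, 3/2, 3 yields ℳ[f](s)
over [0, 1), the kernel integral of t**(3/2) enters the sum
for t in [1, 3/2): the term is ∫ 2*t**2·t^(s-1)
the [3/2, 3) slice contributes ∫ log(t)/t·t^(s-1) dt
segment 3 to ∞ holds t**(-4); add its integral

on [0, 1): t**(3/2)
on [1, 3/2): 2*t**2
on [3/2, 3): log(t)/t
on [3, oo): t**(-4)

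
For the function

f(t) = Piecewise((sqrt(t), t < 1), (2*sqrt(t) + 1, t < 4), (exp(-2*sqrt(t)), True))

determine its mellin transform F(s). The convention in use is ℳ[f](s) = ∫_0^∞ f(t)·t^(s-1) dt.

strip the power substitution: t on [0, 1); 2*t + 1 on [1, 2); exp(-2*t) on [2, ∞)
slice at 1, 4, transform all 3 pieces, and sum them
∫ over [0, 1) of sqrt(t)·t^(s-1) joins the sum
∫ over [1, 4) of (2*sqrt(t) + 1)·t^(s-1) joins the sum
between 4 and ∞ the integrand is exp(-2*sqrt(t))·t^(s-1)

(-16**s + 10*2**(6*s)*s - 4*2**(4*s)*s + 2*2**(2*s)*s*(2*s + 1)*uppergamma(2*s, 4) + 64**s)/(16**s*s*(2*s + 1))
  Re(s) > -1/2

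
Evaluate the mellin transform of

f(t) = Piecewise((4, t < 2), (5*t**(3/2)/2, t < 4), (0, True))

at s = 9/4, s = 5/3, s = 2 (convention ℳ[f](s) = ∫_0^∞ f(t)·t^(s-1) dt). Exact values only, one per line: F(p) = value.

F(9/4) = -16*2**(3/4)/3 + 64*2**(1/4)/9 + 256*sqrt(2)/3
F(5/3) = -120*2**(1/6)/19 + 24*2**(2/3)/5 + 960*2**(1/3)/19
F(2) = 696/7 - 40*sqrt(2)/7

split f at 2: ℳ[f](s) collects 2 kernel integrals
∫ over [0, 2) of 4·t^(s-1) joins the sum
for t in [2, 4): the term is ∫ 5*t**(3/2)/2·t^(s-1)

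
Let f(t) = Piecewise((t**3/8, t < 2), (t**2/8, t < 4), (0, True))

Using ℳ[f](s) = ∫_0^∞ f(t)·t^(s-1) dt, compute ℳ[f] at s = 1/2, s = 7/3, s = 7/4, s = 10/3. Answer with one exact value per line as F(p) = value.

F(1/2) = 3*sqrt(2)/35 + 8/5
F(7/3) = 3*2**(1/3)*(5 + 128*2**(1/3))/52
F(7/4) = 44*2**(3/4)/285 + 64*sqrt(2)/15
F(10/3) = 2**(1/3)*(39/76 + 24*2**(1/3))

the common scale on t comes off first: t**3 on [0, 1); t**2/2 on [1, 2)
undo the shared t-power: t on [0, 1); 1/2 on [1, 2)
decompose at 2; ℳ[f](s) sums the 2 pieces' integrals
∫ t**3/8·t^(s-1) over [0, 2)
∫ t**2/8·t^(s-1) over [2, 4)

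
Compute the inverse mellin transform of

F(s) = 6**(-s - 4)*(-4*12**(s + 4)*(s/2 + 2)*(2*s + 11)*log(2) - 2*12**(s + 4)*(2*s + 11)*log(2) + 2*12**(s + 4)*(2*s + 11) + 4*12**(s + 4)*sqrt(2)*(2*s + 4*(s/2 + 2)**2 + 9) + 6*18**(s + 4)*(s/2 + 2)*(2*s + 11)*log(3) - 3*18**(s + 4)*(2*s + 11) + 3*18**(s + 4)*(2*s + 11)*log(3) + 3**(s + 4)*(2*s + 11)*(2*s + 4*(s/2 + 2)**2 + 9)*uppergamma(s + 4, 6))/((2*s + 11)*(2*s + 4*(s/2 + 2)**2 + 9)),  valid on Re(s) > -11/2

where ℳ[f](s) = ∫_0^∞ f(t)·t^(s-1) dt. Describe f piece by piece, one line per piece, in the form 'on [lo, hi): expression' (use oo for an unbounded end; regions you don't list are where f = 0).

strip the power substitution: t**(11/4) on [0, 4); t**(5/2)*log(sqrt(t)) on [4, 9); t**2*exp(-2*sqrt(t)) on [9, ∞)
peel off the shared t-power: t**(3/4) on [0, 4); sqrt(t)*log(sqrt(t)) on [4, 9); exp(-2*sqrt(t)) on [9, ∞)
back out the power substitution: t**(3/2) on [0, 2); t*log(t) on [2, 3); exp(-2*t) on [3, ∞)
the 3 pieces separated at 2, 3 each add one integral
piece [0, 2): integrate t**(11/2) against the kernel
on [2, 3): add ∫ t**5*log(t)·t^(s-1) dt
on [3, ∞): add ∫ t**4*exp(-2*t)·t^(s-1) dt

on [0, 2): t**(11/2)
on [2, 3): t**5*log(t)
on [3, oo): t**4*exp(-2*t)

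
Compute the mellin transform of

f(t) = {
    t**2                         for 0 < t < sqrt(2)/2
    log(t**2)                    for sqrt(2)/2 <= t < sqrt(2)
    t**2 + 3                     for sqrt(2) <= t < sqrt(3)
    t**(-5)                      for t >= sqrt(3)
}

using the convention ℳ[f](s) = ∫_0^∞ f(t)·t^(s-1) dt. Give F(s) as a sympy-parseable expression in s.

(-135*2**s*s**2*(s - 5)/2 + 27*2**s*s*(s/2 + 1)*(s - 5)*log(2) - 81*2**s*s*(s - 5) - 54*2**s*(s/2 + 1)*(s - 5) - sqrt(3)*6**(s/2)*s**2*(s/2 + 1) + 81*6**(s/2)*s**2*(s - 5) + 81*6**(s/2)*s*(s - 5) + 27*s**2*(s - 5)/4 + 27*s*(s/2 + 1)*(s - 5)*log(2) + (s - 5)*(27*s + 54))/(27*2**(s/2)*s**2*(s/2 + 1)*(s - 5))
  -2 < Re(s) < 5

invert the power substitution to get t on [0, 1/2); log(t) on [1/2, 2); t + 3 on [2, 3); …
slice at sqrt(2)/2, sqrt(2), sqrt(3), transform all 4 pieces, and sum them
on [0, sqrt(2)/2): add ∫ t**2·t^(s-1) dt
∫ over [sqrt(2)/2, sqrt(2)) of log(t**2)·t^(s-1) joins the sum
piece [sqrt(2), sqrt(3)): integrate (t**2 + 3) against the kernel
[sqrt(3), ∞) adds the kernel integral of t**(-5)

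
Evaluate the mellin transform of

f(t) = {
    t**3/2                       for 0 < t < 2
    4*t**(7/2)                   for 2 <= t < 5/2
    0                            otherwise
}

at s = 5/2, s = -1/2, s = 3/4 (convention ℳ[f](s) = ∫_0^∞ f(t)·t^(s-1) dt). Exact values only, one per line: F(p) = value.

F(5/2) = 32*sqrt(2)/11 + 3843/32
F(-1/2) = 4*sqrt(2)/5 + 61/6
F(3/4) = 2**(1/4)*(-7680 + 544*sqrt(2) + 9375*sqrt(2)*5**(1/4))/510

integrate the 2 segments split at 2, then add the results
∫ t**3/2·t^(s-1) over [0, 2)
between 2 and 5/2 the integrand is 4*t**(7/2)·t^(s-1)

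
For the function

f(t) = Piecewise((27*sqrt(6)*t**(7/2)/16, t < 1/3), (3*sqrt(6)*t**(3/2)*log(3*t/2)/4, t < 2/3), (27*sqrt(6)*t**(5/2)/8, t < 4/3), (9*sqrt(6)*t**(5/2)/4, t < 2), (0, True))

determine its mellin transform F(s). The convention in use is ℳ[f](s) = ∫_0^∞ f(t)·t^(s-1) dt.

sqrt(2)*(-3*2**(s + 7/2)*(2*s + 7)*(8*s - (2*s + 5)**2 + 16) + 2**(s + 9/2)*(2*s + 5)*(2*s + 7) + 2**(2*s + 6)*(2*s + 7)*(8*s - (2*s + 5)**2 + 16) + 4*6**(s + 5/2)*(2*s + 7)*(8*s - (2*s + 5)**2 + 16) - 4*(2*s + 5)**2*(2*s + 7)*log(2) - 8*(2*s + 5)*(2*s + 7) + 8*(2*s + 5)*(2*s + 7)*log(2) + (2*s + 5)*(8*s - (2*s + 5)**2 + 16))/(8*3**s*(2*s + 5)*(2*s + 7)*(8*s - (2*s + 5)**2 + 16))
  Re(s) > -7/2

peel off the common scale on t: t**(7/2) on [0, 1/2); t**(3/2)*log(t) on [1/2, 1); 3*t**(5/2) on [1, 2); …
undo the shared t-power: t**(3/2) on [0, 1/2); log(t)/sqrt(t) on [1/2, 1); 3*sqrt(t) on [1, 2); …
invert the shared t-power to get t on [0, 1/2); log(t)/t on [1/2, 1); 3 on [1, 2); …
f breaks at 1/3, 2/3, 4/3 into 4 integrals to sum
segment 0 to 1/3 holds 27*sqrt(6)*t**(7/2)/16; add its integral
segment 1/3 to 2/3 holds 3*sqrt(6)*t**(3/2)*log(3*t/2)/4; add its integral
∫ over [2/3, 4/3) of 27*sqrt(6)*t**(5/2)/8·t^(s-1) joins the sum
∫ 9*sqrt(6)*t**(5/2)/4·t^(s-1) over [4/3, 2)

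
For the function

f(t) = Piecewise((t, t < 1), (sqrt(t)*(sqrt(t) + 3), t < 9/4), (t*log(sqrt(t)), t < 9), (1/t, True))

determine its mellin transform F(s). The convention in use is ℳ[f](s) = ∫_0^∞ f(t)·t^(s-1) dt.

reversing the shared t-power: 1 on [0, 1); (sqrt(t) + 3)/sqrt(t) on [1, 9/4); log(sqrt(t)) on [9/4, 9); …
strip the power substitution: 1 on [0, 1); (t + 3)/t on [1, 3/2); log(t) on [3/2, 3); …
remove the shared t-power first: t on [0, 1); t + 3 on [1, 3/2); t*log(t) on [3/2, 3); …
summing 4 kernel integrals split by 1, 9/4, 9 yields ℳ[f](s)
on [0, 1): add ∫ t·t^(s-1) dt
on [1, 9/4): add ∫ sqrt(t)*(sqrt(t) + 3)·t^(s-1) dt
piece [9/4, 9): integrate t*log(sqrt(t)) against the kernel
segment [9, ∞) carries 1/t; integrate it

2**(-2*s - 1)*(-162*2**(2*s + 1)*(2*s - 2)*(2*s + 1)*(4*s + (2*s + 1)**2 + 3) - 162*2**(2*s + 1)*(2*s - 2)*(4*s + (2*s + 1)**2 + 3) - 162*3**(2*s + 1)*(s + 1)*(2*s - 2)*(2*s + 1)**2*log(3) + 162*3**(2*s + 1)*(s + 1)*(2*s - 2)*(2*s + 1)**2*log(2) - 162*3**(2*s + 1)*(s + 1)*(2*s - 2)*(2*s + 1)*log(3) + 162*3**(2*s + 1)*(s + 1)*(2*s - 2)*(2*s + 1)*log(2) + 162*3**(2*s + 1)*(s + 1)*(2*s - 2)*(2*s + 1) + 243*3**(2*s + 1)*(2*s - 2)*(2*s + 1)*(4*s + (2*s + 1)**2 + 3) + 162*3**(2*s + 1)*(2*s - 2)*(4*s + (2*s + 1)**2 + 3) + 324*6**(2*s + 1)*(s + 1)*(2*s - 2)*(2*s + 1)**2*log(3) - 324*6**(2*s + 1)*(s + 1)*(2*s - 2)*(2*s + 1) + 324*6**(2*s + 1)*(s + 1)*(2*s - 2)*(2*s + 1)*log(3) - 4*6**(2*s + 1)*(s + 1)*(2*s + 1)*(4*s + (2*s + 1)**2 + 3))/(54*(s + 1)*(2*s - 2)*(2*s + 1)*(4*s + (2*s + 1)**2 + 3))
  -1 < Re(s) < 1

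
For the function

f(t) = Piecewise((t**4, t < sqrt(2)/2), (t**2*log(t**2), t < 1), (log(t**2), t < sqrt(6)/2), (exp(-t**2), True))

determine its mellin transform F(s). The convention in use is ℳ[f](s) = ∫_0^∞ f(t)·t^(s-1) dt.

(sqrt(2)/2)**s*(2*2**(s/2)*s**2*(s + 4)*(s**2 + 4*s + 4)*uppergamma(s/2, 3/2) - 8*2**(s/2)*s**2*(s + 4) + 8*2**(s/2)*(s + 4)*(s**2 + 4*s + 4) + 3**(s/2)*s*(s + 4)*(-4*log(2) + 4*log(3))*(s**2 + 4*s + 4) - 8*3**(s/2)*(s + 4)*(s**2 + 4*s + 4) + s**3*(s + 4)*log(4) + 4*s**2*(s + 4)*log(2) + 4*s**2*(s + 4) + s**2*(s**2 + 4*s + 4))/(4*s**2*(s + 4)*(s**2 + 4*s + 4))
  Re(s) > -4

back out the power substitution: t**2 on [0, 1/2); t*log(t) on [1/2, 1); log(t) on [1, 3/2); …
integrate the 4 segments split at sqrt(2)/2, 1, sqrt(6)/2, then add the results
on [0, sqrt(2)/2) integrate f = t**4 against the kernel
[sqrt(2)/2, 1) adds the kernel integral of t**2*log(t**2)
between 1 and sqrt(6)/2 the integrand is log(t**2)·t^(s-1)
[sqrt(6)/2, ∞) adds the kernel integral of exp(-t**2)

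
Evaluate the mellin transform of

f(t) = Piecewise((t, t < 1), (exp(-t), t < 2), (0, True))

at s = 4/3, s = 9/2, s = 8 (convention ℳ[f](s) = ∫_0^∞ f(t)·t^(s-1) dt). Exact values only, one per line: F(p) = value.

the 2 pieces separated at 1 each add one integral
for t in [0, 1): the term is ∫ t·t^(s-1)
on [1, 2) integrate f = exp(-t) against the kernel

F(4/3) = -uppergamma(4/3, 2) + 3/7 + uppergamma(4/3, 1)
F(9/2) = (-9262*sqrt(2) + (-1155*sqrt(pi)*erfc(sqrt(2)) + 32 + 1155*sqrt(pi)*erfc(1))*exp(2) + 4642*E)*exp(-2)/176
F(8) = -37200*exp(-2) + 1/9 + 13700*exp(-1)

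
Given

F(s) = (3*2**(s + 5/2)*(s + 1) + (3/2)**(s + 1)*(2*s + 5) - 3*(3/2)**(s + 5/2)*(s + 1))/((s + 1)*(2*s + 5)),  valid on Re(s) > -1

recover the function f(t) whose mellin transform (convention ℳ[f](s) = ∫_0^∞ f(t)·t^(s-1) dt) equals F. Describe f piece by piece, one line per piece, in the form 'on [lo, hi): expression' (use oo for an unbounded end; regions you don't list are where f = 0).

cuts at 3/2: linearity sums the 2 kernel integrals
on [0, 3/2): add ∫ t·t^(s-1) dt
∫ 3*t**(5/2)/2·t^(s-1) over [3/2, 2)

on [0, 3/2): t
on [3/2, 2): 3*t**(5/2)/2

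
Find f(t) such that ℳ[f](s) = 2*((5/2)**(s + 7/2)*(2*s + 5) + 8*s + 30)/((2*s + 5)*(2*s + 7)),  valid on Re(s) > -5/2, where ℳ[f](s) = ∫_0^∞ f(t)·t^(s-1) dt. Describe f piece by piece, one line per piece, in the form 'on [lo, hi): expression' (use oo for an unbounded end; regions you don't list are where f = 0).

the 2 pieces separated at 1 each add one integral
on [0, 1): add ∫ 5*t**(5/2)·t^(s-1) dt
for t in [1, 5/2): the term is ∫ t**(7/2)·t^(s-1)

on [0, 1): 5*t**(5/2)
on [1, 5/2): t**(7/2)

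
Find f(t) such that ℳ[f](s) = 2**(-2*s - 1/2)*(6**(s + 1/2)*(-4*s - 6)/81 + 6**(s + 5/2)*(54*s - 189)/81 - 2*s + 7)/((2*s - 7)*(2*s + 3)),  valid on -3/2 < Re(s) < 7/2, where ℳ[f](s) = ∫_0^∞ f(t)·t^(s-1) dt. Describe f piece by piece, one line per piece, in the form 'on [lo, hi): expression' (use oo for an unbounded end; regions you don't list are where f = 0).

the common scale on t comes off first: t**(3/2) on [0, 1/2); 2*t**(3/2) on [1/2, 3); t**(-7/2) on [3, ∞)
invert the shared t-power to get t on [0, 1/2); 2*t on [1/2, 3); t**(-4) on [3, ∞)
treat the 3 regions marked off by 1/4, 3/2 separately and sum
for t in [0, 1/4): the term is ∫ 2*sqrt(2)*t**(3/2)·t^(s-1)
between 1/4 and 3/2 the integrand is 4*sqrt(2)*t**(3/2)·t^(s-1)
∫ over [3/2, ∞) of sqrt(2)/(16*t**(7/2))·t^(s-1) joins the sum

on [0, 1/4): 2*sqrt(2)*t**(3/2)
on [1/4, 3/2): 4*sqrt(2)*t**(3/2)
on [3/2, oo): sqrt(2)/(16*t**(7/2))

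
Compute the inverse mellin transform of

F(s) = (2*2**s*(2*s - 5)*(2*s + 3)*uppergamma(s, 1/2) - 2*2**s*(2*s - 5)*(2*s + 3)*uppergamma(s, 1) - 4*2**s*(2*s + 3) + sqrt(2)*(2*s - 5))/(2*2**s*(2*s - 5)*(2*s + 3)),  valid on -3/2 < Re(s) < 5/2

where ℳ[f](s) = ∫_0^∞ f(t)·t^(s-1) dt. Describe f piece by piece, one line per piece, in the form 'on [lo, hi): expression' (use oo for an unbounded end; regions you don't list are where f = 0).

on [0, 1/2): t**(3/2)
on [1/2, 1): exp(-t)
on [1, oo): t**(-5/2)

integrate the 3 segments split at 1/2, 1, then add the results
on [0, 1/2): add ∫ t**(3/2)·t^(s-1) dt
∫ exp(-t)·t^(s-1) over [1/2, 1)
between 1 and ∞ the integrand is t**(-5/2)·t^(s-1)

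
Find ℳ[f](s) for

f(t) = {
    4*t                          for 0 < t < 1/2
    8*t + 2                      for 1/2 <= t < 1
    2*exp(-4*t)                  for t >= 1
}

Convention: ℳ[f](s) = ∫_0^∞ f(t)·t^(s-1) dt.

reversing the shared t-power: 4*t**2 on [0, 1/2); 2*t*(4*t + 1) on [1/2, 1); 2*t*exp(-4*t) on [1, ∞)
the common scale on t comes off first: t**2 on [0, 1); t*(2*t + 1) on [1, 2); t*exp(-2*t) on [2, ∞)
remove the shared t-power first: t on [0, 1); 2*t + 1 on [1, 2); exp(-2*t) on [2, ∞)
treat the 3 regions marked off by 1/2, 1 separately and sum
∫ 4*t·t^(s-1) over [0, 1/2)
on [1/2, 1): add ∫ (8*t + 2)·t^(s-1) dt
for t in [1, ∞): the term is ∫ 2*exp(-4*t)·t^(s-1)

2**(1 - s)*(2**s*s*(s + 1)*uppergamma(s, 4) - 2*4**s*s - 4**s + 5*8**s*s + 8**s)/(4**s*s*(s + 1))
  Re(s) > -1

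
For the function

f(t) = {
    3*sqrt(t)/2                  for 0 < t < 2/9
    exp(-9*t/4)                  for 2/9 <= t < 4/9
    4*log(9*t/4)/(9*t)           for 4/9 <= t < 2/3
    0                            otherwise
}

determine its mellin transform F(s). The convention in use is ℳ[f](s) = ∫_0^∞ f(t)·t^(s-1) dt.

back out the common scale on t: sqrt(6)*sqrt(t)/2 on [0, 1/3); exp(-3*t/2) on [1/3, 2/3); 2*log(3*t/2)/(3*t) on [2/3, 1)
remove the common scale on t first: sqrt(t) on [0, 1/2); exp(-t) on [1/2, 1); log(t)/t on [1, 3/2)
along the cuts 2/9, 4/9, ℳ[f](s) splits into 3 integrals
∫ over [0, 2/9) of 3*sqrt(t)/2·t^(s-1) joins the sum
over [2/9, 4/9), the kernel integral of exp(-9*t/4) enters the sum
segment [4/9, 2/3) carries 4*log(9*t/4)/(9*t); integrate it

2**s*3**(-2*s - 1)*(3*2**s*(2*s + 1)*(s**2 - 2*s + 1)*uppergamma(s, 1/2) - 3*2**s*(2*s + 1)*(s**2 - 2*s + 1)*uppergamma(s, 1) + 2**s*(6*s + 3) + 3**s*s*(2*s + 1)*(-2*log(2) + 2*log(3)) + 3**s*(-4*s - 2) + 3**s*(2*s + 1)*(-2*log(3) + 2*log(2)) + sqrt(2)*(3*s**2 - 6*s + 3))/((2*s + 1)*(s**2 - 2*s + 1))
  Re(s) > -1/2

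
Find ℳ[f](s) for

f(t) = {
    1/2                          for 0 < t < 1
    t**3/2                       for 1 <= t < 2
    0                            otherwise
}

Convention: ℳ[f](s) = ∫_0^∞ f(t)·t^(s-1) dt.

(2**(s + 3)*s + 3)/(2*s*(s + 3))
  Re(s) > 0

f breaks at 1 into 2 integrals to sum
[0, 1) adds the kernel integral of 1/2
the [1, 2) slice contributes ∫ t**3/2·t^(s-1) dt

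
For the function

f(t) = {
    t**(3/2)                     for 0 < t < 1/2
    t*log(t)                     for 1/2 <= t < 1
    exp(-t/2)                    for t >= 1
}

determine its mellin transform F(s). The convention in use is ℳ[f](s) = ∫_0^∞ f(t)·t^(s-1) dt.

along the cuts 1/2, 1, ℳ[f](s) splits into 3 integrals
∫ over [0, 1/2) of t**(3/2)·t^(s-1) joins the sum
∫ over [1/2, 1) of t*log(t)·t^(s-1) joins the sum
between 1 and ∞ the integrand is exp(-t/2)·t^(s-1)

(2*2**(2*s)*(2*s + 3)*(s**2 + 2*s + 1)*uppergamma(s, 1/2) - 2*2**s*(2*s + 3) + s*(2*s + 3)*log(2) + 2*s + (2*s + 3)*log(2) + sqrt(2)*(s**2 + 2*s + 1) + 3)/(2*2**s*(2*s + 3)*(s**2 + 2*s + 1))
  Re(s) > -3/2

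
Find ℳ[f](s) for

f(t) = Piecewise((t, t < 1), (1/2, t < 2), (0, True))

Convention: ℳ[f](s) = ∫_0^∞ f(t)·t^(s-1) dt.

(2**s*(s + 1) + s - 1)/(2*s*(s + 1))
  Re(s) > -1

f breaks at 1 into 2 integrals to sum
for t in [0, 1): the term is ∫ t·t^(s-1)
on [1, 2): add ∫ 1/2·t^(s-1) dt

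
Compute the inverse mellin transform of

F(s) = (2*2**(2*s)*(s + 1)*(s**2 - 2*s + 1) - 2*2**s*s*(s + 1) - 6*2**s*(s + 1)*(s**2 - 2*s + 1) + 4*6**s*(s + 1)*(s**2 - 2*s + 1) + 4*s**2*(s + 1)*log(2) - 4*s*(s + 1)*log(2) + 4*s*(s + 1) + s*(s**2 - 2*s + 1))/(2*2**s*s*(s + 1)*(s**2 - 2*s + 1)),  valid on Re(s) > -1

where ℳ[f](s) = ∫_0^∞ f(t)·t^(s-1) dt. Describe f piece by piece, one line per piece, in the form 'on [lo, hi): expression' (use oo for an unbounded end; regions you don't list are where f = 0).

on [0, 1/2): t
on [1/2, 1): log(t)/t
on [1, 2): 3
on [2, 3): 2

breakpoints 1/2, 1, 2: one integral from each of the 4 segments
on [0, 1/2): add ∫ t·t^(s-1) dt
over [1/2, 1), the kernel integral of log(t)/t enters the sum
∫ over [1, 2) of 3·t^(s-1) joins the sum
segment [2, 3) carries 2; integrate it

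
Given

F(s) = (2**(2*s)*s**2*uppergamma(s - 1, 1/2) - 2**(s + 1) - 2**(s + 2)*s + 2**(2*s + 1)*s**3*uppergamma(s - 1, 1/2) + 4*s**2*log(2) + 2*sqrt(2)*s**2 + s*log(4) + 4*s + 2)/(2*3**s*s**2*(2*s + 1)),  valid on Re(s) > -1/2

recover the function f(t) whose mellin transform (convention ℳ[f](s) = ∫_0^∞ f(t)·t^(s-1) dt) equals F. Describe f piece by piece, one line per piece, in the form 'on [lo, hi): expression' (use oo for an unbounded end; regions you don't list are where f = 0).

undo the common scale on t: sqrt(t) on [0, 1/2); log(t) on [1/2, 1); exp(-t/2)/t on [1, ∞)
remove the shared t-power first: t**(3/2) on [0, 1/2); t*log(t) on [1/2, 1); exp(-t/2) on [1, ∞)
summing 3 kernel integrals split by 1/3, 2/3 yields ℳ[f](s)
for t in [0, 1/3): the term is ∫ sqrt(6)*sqrt(t)/2·t^(s-1)
segment [1/3, 2/3) carries log(3*t/2); integrate it
∫ over [2/3, ∞) of 2*exp(-3*t/4)/(3*t)·t^(s-1) joins the sum

on [0, 1/3): sqrt(6)*sqrt(t)/2
on [1/3, 2/3): log(3*t/2)
on [2/3, oo): 2*exp(-3*t/4)/(3*t)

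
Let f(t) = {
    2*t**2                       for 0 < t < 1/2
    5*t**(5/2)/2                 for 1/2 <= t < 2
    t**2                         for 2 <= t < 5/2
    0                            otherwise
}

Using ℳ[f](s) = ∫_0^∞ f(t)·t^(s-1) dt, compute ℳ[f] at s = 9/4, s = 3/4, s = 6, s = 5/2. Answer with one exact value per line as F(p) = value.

summing 3 kernel integrals split by 1/2, 2 yields ℳ[f](s)
segment [0, 1/2) carries 2*t**2; integrate it
segment [1/2, 2) carries 5*t**(5/2)/2; integrate it
between 2 and 5/2 the integrand is t**2·t^(s-1)

F(9/4) = 2**(1/4)*(-19541 + 23750*sqrt(2)*5**(1/4) + 43596*sqrt(2))/5168
F(3/4) = 2**(1/4)*(-1719*sqrt(2) + 1300*5**(3/4) + 7144)/1144
F(6) = 655355*sqrt(2)/8704 + 325091/2048
F(5/2) = -85*sqrt(2)/24 + 625*sqrt(10)/144 + 1023/64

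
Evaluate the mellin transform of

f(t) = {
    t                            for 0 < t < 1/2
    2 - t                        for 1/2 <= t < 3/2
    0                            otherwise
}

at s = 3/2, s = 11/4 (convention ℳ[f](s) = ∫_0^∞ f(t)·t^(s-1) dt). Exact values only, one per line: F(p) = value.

F(3/2) = sqrt(2)*(-14 + 33*sqrt(3))/60
F(11/4) = 2**(1/4)*(-38 + 243*3**(3/4))/660

cuts at 1/2: linearity sums the 2 kernel integrals
the [0, 1/2) slice contributes ∫ t·t^(s-1) dt
segment 1/2 to 3/2 holds (2 - t); add its integral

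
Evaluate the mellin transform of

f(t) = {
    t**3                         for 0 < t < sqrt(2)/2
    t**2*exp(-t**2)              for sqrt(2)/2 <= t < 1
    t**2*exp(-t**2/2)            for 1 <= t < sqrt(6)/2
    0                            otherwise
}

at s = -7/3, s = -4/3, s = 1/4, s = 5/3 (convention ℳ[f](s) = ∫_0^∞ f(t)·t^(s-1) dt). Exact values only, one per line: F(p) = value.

back out the power substitution: t**(3/2) on [0, 1/2); t*exp(-t) on [1/2, 1); t*exp(-t/2) on [1, 3/2)
back out the shared t-power: sqrt(t) on [0, 1/2); exp(-t) on [1/2, 1); exp(-t/2) on [1, 3/2)
summing 3 kernel integrals split by sqrt(2)/2, 1 yields ℳ[f](s)
for t in [0, sqrt(2)/2): the term is ∫ t**3·t^(s-1)
the [sqrt(2)/2, 1) slice contributes ∫ t**2*exp(-t**2)·t^(s-1) dt
piece [1, sqrt(6)/2): integrate t**2*exp(-t**2/2) against the kernel

F(-7/3) = -2**(5/6)*uppergamma(-1/6, 3/4)/4 - uppergamma(-1/6, 1)/2 + 2**(5/6)*uppergamma(-1/6, 1/2)/4 + uppergamma(-1/6, 1/2)/2 + 3*2**(2/3)/4
F(-4/3) = -2**(1/3)*uppergamma(1/3, 3/4)/2 - uppergamma(1/3, 1)/2 + uppergamma(1/3, 1/2)/2 + 3*2**(1/6)/10 + 2**(1/3)*uppergamma(1/3, 1/2)/2
F(1/4) = -2**(1/8)*uppergamma(9/8, 3/4) - uppergamma(9/8, 1)/2 + 2**(3/8)/13 + uppergamma(9/8, 1/2)/2 + 2**(1/8)*uppergamma(9/8, 1/2)
F(5/3) = -2**(5/6)*uppergamma(11/6, 3/4) - uppergamma(11/6, 1)/2 + 3*2**(2/3)/112 + uppergamma(11/6, 1/2)/2 + 2**(5/6)*uppergamma(11/6, 1/2)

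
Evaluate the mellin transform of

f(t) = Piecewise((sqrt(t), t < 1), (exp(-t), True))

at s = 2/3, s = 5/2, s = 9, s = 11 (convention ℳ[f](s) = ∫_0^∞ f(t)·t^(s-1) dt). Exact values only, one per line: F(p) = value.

cuts at 1: linearity sums the 2 kernel integrals
on [0, 1): add ∫ sqrt(t)·t^(s-1) dt
∫ over [1, ∞) of exp(-t)·t^(s-1) joins the sum

F(2/3) = uppergamma(2/3, 1) + 6/7
F(5/2) = (E*(9*sqrt(pi)*erfc(1) + 4) + 30)*exp(-1)/12
F(9) = 2/19 + 109601*exp(-1)
F(11) = 2/23 + 9864101*exp(-1)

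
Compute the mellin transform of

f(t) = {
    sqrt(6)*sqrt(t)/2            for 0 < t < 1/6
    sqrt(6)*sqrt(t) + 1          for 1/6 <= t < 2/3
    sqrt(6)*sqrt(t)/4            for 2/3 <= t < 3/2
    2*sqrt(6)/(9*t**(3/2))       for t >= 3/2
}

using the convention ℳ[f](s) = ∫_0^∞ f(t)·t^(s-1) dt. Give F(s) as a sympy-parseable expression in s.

strip the common scale on t: sqrt(t) on [0, 1/4); 2*sqrt(t) + 1 on [1/4, 1); sqrt(t)/2 on [1, 9/4); …
reversing the power substitution: t on [0, 1/2); 2*t + 1 on [1/2, 1); t/2 on [1, 3/2); …
summing 4 kernel integrals split by 1/6, 2/3, 3/2 yields ℳ[f](s)
∫ sqrt(6)*sqrt(t)/2·t^(s-1) over [0, 1/6)
∫ over [1/6, 2/3) of (sqrt(6)*sqrt(t) + 1)·t^(s-1) joins the sum
segment 2/3 to 3/2 holds sqrt(6)*sqrt(t)/4; add its integral
segment 3/2 to ∞ holds 2*sqrt(6)/(9*t**(3/2)); add its integral

(270*2**(2*s)*s*(2*s - 3) + 54*2**(2*s)*(2*s - 3) + 81*3**(2*s)*s*(2*s - 3) - 32*9**s*s*(2*s + 1) - 162*s*(2*s - 3) - 108*s + 162)/(54*6**s*s*(2*s - 3)*(2*s + 1))
  -1/2 < Re(s) < 3/2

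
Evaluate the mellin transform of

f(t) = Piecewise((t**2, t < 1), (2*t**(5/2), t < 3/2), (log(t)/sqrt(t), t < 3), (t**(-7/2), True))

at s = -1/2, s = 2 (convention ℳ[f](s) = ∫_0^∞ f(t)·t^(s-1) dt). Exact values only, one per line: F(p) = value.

reversing the shared t-power: t**(3/2) on [0, 1); 2*t**2 on [1, 3/2); log(t)/t on [3/2, 3); …
the 4 pieces separated at 1, 3/2, 3 each add one integral
on [0, 1) integrate f = t**2 against the kernel
on [1, 3/2) integrate f = 2*t**(5/2) against the kernel
on [3/2, 3): add ∫ log(t)/sqrt(t)·t^(s-1) dt
piece [3, ∞): integrate t**(-7/2) against the kernel

F(-1/2) = log(6**(1/3)/2) + 365/162
F(2) = -34*sqrt(3)/27 - 7/36 + log(2**(sqrt(6)/2)*3**(-sqrt(6)/2 + 2*sqrt(3))) + 35*sqrt(6)/24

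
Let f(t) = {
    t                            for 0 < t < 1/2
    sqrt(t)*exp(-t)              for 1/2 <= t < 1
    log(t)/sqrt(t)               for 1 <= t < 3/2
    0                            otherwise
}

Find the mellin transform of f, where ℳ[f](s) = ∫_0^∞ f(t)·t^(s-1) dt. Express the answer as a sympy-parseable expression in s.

2**(1/2 - s)*(6*2**(s + 1/2)*(s + 1)*(8*s - (2*s + 1)**2)*uppergamma(s + 1/2, 1/2) - 6*2**(s + 1/2)*(s + 1)*(8*s - (2*s + 1)**2)*uppergamma(s + 1/2, 1) - 24*2**(s + 1/2)*(s + 1) + 3**(s + 1/2)*(s + 1)*(2*s + 1)*(-8*log(3) + 8*log(2)) + 3**(s + 1/2)*(s + 1)*(-16*log(2) + 16*log(3)) + 16*3**(s + 1/2)*(s + 1) + 3*sqrt(2)*(8*s - (2*s + 1)**2))/(12*(s + 1)*(8*s - (2*s + 1)**2))
  Re(s) > -1

back out the shared t-power: sqrt(t) on [0, 1/2); exp(-t) on [1/2, 1); log(t)/t on [1, 3/2)
along the cuts 1/2, 1, ℳ[f](s) splits into 3 integrals
on [0, 1/2): add ∫ t·t^(s-1) dt
∫ over [1/2, 1) of sqrt(t)*exp(-t)·t^(s-1) joins the sum
[1, 3/2) adds the kernel integral of log(t)/sqrt(t)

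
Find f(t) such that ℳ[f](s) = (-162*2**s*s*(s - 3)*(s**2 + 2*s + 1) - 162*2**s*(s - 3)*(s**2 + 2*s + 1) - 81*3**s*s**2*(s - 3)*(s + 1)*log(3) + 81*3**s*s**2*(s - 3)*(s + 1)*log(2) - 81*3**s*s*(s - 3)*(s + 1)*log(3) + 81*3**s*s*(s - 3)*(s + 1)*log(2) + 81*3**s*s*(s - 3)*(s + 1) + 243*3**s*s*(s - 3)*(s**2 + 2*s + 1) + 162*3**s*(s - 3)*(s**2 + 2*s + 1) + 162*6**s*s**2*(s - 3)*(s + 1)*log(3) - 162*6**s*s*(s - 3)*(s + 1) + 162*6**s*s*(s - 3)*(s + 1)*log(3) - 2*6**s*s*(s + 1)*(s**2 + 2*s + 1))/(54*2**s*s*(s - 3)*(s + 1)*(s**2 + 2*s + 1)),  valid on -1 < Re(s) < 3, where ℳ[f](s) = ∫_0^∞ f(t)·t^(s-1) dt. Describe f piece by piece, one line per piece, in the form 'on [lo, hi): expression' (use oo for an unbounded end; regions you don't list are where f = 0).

cuts at 1, 3/2, 3: linearity sums the 4 kernel integrals
segment 0 to 1 holds t; add its integral
over [1, 3/2), the kernel integral of (t + 3) enters the sum
∫ t*log(t)·t^(s-1) over [3/2, 3)
the [3, ∞) slice contributes ∫ t**(-3)·t^(s-1) dt

on [0, 1): t
on [1, 3/2): t + 3
on [3/2, 3): t*log(t)
on [3, oo): t**(-3)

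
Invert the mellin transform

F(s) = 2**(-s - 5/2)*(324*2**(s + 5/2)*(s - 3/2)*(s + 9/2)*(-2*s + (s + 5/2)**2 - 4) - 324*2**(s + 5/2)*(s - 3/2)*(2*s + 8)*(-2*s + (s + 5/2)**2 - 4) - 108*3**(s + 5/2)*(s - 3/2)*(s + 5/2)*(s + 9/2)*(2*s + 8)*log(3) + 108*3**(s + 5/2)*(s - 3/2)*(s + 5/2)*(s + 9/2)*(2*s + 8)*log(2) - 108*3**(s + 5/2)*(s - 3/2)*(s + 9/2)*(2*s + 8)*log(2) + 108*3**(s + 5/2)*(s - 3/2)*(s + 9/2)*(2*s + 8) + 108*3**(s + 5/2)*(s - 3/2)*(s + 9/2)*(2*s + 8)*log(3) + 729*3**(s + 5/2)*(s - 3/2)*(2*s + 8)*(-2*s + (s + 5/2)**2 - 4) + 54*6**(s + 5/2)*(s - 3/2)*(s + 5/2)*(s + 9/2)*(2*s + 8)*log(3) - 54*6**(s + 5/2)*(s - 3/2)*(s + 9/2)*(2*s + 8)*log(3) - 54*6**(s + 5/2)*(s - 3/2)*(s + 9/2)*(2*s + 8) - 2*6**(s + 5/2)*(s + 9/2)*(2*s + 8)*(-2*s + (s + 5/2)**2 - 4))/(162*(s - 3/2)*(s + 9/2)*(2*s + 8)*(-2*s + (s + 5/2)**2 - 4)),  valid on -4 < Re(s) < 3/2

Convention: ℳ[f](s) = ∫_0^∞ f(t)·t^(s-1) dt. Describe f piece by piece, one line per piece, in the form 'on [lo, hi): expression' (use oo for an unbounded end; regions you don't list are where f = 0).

on [0, 1): t**4
on [1, 3/2): 2*t**(9/2)
on [3/2, 3): t**(3/2)*log(t)
on [3, oo): t**(-3/2)

peel off the shared t-power: t**2 on [0, 1); 2*t**(5/2) on [1, 3/2); log(t)/sqrt(t) on [3/2, 3); …
strip the shared t-power: t**(3/2) on [0, 1); 2*t**2 on [1, 3/2); log(t)/t on [3/2, 3); …
breakpoints 1, 3/2, 3: one integral from each of the 4 segments
∫ t**4·t^(s-1) over [0, 1)
[1, 3/2) adds the kernel integral of 2*t**(9/2)
the [3/2, 3) slice contributes ∫ t**(3/2)*log(t)·t^(s-1) dt
the [3, ∞) slice contributes ∫ t**(-3/2)·t^(s-1) dt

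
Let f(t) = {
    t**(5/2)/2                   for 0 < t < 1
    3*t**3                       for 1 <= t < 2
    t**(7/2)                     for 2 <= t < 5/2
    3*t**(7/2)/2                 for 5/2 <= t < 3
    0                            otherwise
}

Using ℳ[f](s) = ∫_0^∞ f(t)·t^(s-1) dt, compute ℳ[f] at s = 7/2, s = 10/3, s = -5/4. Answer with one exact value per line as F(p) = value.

along the cuts 1, 2, 5/2, ℳ[f](s) splits into 4 integrals
on [0, 1): add ∫ t**(5/2)/2·t^(s-1) dt
[1, 2) adds the kernel integral of 3*t**3
on [2, 5/2): add ∫ t**(7/2)·t^(s-1) dt
∫ 3*t**(7/2)/2·t^(s-1) over [5/2, 3)

F(7/2) = 384*sqrt(2)/13 + 28401253/69888
F(10/3) = -46875*2**(1/6)*5**(5/6)/5248 - 384*2**(5/6)/41 - 258/665 + 576*2**(1/3)/19 + 6561*3**(5/6)/41
F(-5/4) = -16*2**(1/4)/9 - 25*2**(3/4)*5**(1/4)/36 - 46/35 + 24*2**(3/4)/7 + 6*3**(1/4)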